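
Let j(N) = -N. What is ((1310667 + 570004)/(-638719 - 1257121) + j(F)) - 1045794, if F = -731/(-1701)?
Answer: -3372506007809371/3224823840 ≈ -1.0458e+6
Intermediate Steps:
F = 731/1701 (F = -731*(-1/1701) = 731/1701 ≈ 0.42975)
((1310667 + 570004)/(-638719 - 1257121) + j(F)) - 1045794 = ((1310667 + 570004)/(-638719 - 1257121) - 1*731/1701) - 1045794 = (1880671/(-1895840) - 731/1701) - 1045794 = (1880671*(-1/1895840) - 731/1701) - 1045794 = (-1880671/1895840 - 731/1701) - 1045794 = -4584880411/3224823840 - 1045794 = -3372506007809371/3224823840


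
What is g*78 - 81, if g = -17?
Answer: -1407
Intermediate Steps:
g*78 - 81 = -17*78 - 81 = -1326 - 81 = -1407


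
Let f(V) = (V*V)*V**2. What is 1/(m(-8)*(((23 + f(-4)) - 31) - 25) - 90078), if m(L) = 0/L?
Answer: -1/90078 ≈ -1.1101e-5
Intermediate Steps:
f(V) = V**4 (f(V) = V**2*V**2 = V**4)
m(L) = 0
1/(m(-8)*(((23 + f(-4)) - 31) - 25) - 90078) = 1/(0*(((23 + (-4)**4) - 31) - 25) - 90078) = 1/(0*(((23 + 256) - 31) - 25) - 90078) = 1/(0*((279 - 31) - 25) - 90078) = 1/(0*(248 - 25) - 90078) = 1/(0*223 - 90078) = 1/(0 - 90078) = 1/(-90078) = -1/90078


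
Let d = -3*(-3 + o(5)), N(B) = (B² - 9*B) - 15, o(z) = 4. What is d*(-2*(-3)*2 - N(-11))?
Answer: 579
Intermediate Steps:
N(B) = -15 + B² - 9*B
d = -3 (d = -3*(-3 + 4) = -3*1 = -3)
d*(-2*(-3)*2 - N(-11)) = -3*(-2*(-3)*2 - (-15 + (-11)² - 9*(-11))) = -3*(6*2 - (-15 + 121 + 99)) = -3*(12 - 1*205) = -3*(12 - 205) = -3*(-193) = 579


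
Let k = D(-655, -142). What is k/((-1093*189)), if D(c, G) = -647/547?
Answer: 647/112997619 ≈ 5.7258e-6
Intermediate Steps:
D(c, G) = -647/547 (D(c, G) = -647*1/547 = -647/547)
k = -647/547 ≈ -1.1828
k/((-1093*189)) = -647/(547*((-1093*189))) = -647/547/(-206577) = -647/547*(-1/206577) = 647/112997619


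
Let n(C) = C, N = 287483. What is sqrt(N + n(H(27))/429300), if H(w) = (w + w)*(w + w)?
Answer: 2*sqrt(5047123538)/265 ≈ 536.17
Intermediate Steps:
H(w) = 4*w**2 (H(w) = (2*w)*(2*w) = 4*w**2)
sqrt(N + n(H(27))/429300) = sqrt(287483 + (4*27**2)/429300) = sqrt(287483 + (4*729)*(1/429300)) = sqrt(287483 + 2916*(1/429300)) = sqrt(287483 + 9/1325) = sqrt(380914984/1325) = 2*sqrt(5047123538)/265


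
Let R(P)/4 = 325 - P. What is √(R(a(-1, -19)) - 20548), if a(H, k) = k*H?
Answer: 2*I*√4831 ≈ 139.01*I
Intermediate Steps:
a(H, k) = H*k
R(P) = 1300 - 4*P (R(P) = 4*(325 - P) = 1300 - 4*P)
√(R(a(-1, -19)) - 20548) = √((1300 - (-4)*(-19)) - 20548) = √((1300 - 4*19) - 20548) = √((1300 - 76) - 20548) = √(1224 - 20548) = √(-19324) = 2*I*√4831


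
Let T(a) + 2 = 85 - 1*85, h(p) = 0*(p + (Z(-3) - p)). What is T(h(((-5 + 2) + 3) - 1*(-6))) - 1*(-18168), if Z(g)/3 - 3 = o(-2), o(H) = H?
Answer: 18166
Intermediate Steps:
Z(g) = 3 (Z(g) = 9 + 3*(-2) = 9 - 6 = 3)
h(p) = 0 (h(p) = 0*(p + (3 - p)) = 0*3 = 0)
T(a) = -2 (T(a) = -2 + (85 - 1*85) = -2 + (85 - 85) = -2 + 0 = -2)
T(h(((-5 + 2) + 3) - 1*(-6))) - 1*(-18168) = -2 - 1*(-18168) = -2 + 18168 = 18166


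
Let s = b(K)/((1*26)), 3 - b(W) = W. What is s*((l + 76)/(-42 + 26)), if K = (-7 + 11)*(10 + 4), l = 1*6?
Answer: 2173/208 ≈ 10.447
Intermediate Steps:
l = 6
K = 56 (K = 4*14 = 56)
b(W) = 3 - W
s = -53/26 (s = (3 - 1*56)/((1*26)) = (3 - 56)/26 = -53*1/26 = -53/26 ≈ -2.0385)
s*((l + 76)/(-42 + 26)) = -53*(6 + 76)/(26*(-42 + 26)) = -2173/(13*(-16)) = -2173*(-1)/(13*16) = -53/26*(-41/8) = 2173/208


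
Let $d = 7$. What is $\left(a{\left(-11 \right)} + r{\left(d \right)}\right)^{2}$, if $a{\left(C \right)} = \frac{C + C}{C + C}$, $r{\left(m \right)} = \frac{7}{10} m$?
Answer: $\frac{3481}{100} \approx 34.81$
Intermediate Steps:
$r{\left(m \right)} = \frac{7 m}{10}$ ($r{\left(m \right)} = 7 \cdot \frac{1}{10} m = \frac{7 m}{10}$)
$a{\left(C \right)} = 1$ ($a{\left(C \right)} = \frac{2 C}{2 C} = 2 C \frac{1}{2 C} = 1$)
$\left(a{\left(-11 \right)} + r{\left(d \right)}\right)^{2} = \left(1 + \frac{7}{10} \cdot 7\right)^{2} = \left(1 + \frac{49}{10}\right)^{2} = \left(\frac{59}{10}\right)^{2} = \frac{3481}{100}$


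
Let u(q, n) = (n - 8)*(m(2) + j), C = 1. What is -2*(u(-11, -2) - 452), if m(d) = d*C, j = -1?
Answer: 924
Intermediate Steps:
m(d) = d (m(d) = d*1 = d)
u(q, n) = -8 + n (u(q, n) = (n - 8)*(2 - 1) = (-8 + n)*1 = -8 + n)
-2*(u(-11, -2) - 452) = -2*((-8 - 2) - 452) = -2*(-10 - 452) = -2*(-462) = 924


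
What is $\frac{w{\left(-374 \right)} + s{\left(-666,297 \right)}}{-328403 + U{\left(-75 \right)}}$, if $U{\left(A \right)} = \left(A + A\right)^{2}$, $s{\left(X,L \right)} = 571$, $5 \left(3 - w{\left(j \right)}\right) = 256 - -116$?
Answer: $- \frac{2498}{1529515} \approx -0.0016332$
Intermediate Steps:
$w{\left(j \right)} = - \frac{357}{5}$ ($w{\left(j \right)} = 3 - \frac{256 - -116}{5} = 3 - \frac{256 + 116}{5} = 3 - \frac{372}{5} = - \frac{357}{5}$)
$U{\left(A \right)} = 4 A^{2}$ ($U{\left(A \right)} = \left(2 A\right)^{2} = 4 A^{2}$)
$\frac{w{\left(-374 \right)} + s{\left(-666,297 \right)}}{-328403 + U{\left(-75 \right)}} = \frac{- \frac{357}{5} + 571}{-328403 + 4 \left(-75\right)^{2}} = \frac{2498}{5 \left(-328403 + 4 \cdot 5625\right)} = \frac{2498}{5 \left(-328403 + 22500\right)} = \frac{2498}{5 \left(-305903\right)} = \frac{2498}{5} \left(- \frac{1}{305903}\right) = - \frac{2498}{1529515}$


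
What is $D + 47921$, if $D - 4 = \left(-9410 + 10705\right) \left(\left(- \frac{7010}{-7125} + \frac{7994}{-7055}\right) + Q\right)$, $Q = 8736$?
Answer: $\frac{4568596113463}{402135} \approx 1.1361 \cdot 10^{7}$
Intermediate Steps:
$D = \frac{4549325402128}{402135}$ ($D = 4 + \left(-9410 + 10705\right) \left(\left(- \frac{7010}{-7125} + \frac{7994}{-7055}\right) + 8736\right) = 4 + 1295 \left(\left(\left(-7010\right) \left(- \frac{1}{7125}\right) + 7994 \left(- \frac{1}{7055}\right)\right) + 8736\right) = 4 + 1295 \left(\left(\frac{1402}{1425} - \frac{7994}{7055}\right) + 8736\right) = 4 + 1295 \left(- \frac{300068}{2010675} + 8736\right) = 4 + 1295 \cdot \frac{17564956732}{2010675} = 4 + \frac{4549323793588}{402135} = \frac{4549325402128}{402135} \approx 1.1313 \cdot 10^{7}$)
$D + 47921 = \frac{4549325402128}{402135} + 47921 = \frac{4568596113463}{402135}$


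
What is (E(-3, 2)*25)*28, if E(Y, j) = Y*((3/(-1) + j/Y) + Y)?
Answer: 14000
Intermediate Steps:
E(Y, j) = Y*(-3 + Y + j/Y) (E(Y, j) = Y*((3*(-1) + j/Y) + Y) = Y*((-3 + j/Y) + Y) = Y*(-3 + Y + j/Y))
(E(-3, 2)*25)*28 = ((2 + (-3)² - 3*(-3))*25)*28 = ((2 + 9 + 9)*25)*28 = (20*25)*28 = 500*28 = 14000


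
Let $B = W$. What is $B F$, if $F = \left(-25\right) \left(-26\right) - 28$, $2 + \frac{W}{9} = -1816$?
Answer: $-10177164$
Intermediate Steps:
$W = -16362$ ($W = -18 + 9 \left(-1816\right) = -18 - 16344 = -16362$)
$F = 622$ ($F = 650 - 28 = 622$)
$B = -16362$
$B F = \left(-16362\right) 622 = -10177164$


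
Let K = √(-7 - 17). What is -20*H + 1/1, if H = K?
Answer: 1 - 40*I*√6 ≈ 1.0 - 97.98*I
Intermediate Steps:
K = 2*I*√6 (K = √(-24) = 2*I*√6 ≈ 4.899*I)
H = 2*I*√6 ≈ 4.899*I
-20*H + 1/1 = -40*I*√6 + 1/1 = -40*I*√6 + 1 = 1 - 40*I*√6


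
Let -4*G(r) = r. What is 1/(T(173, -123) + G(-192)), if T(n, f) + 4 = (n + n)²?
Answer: 1/119760 ≈ 8.3500e-6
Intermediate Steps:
T(n, f) = -4 + 4*n² (T(n, f) = -4 + (n + n)² = -4 + (2*n)² = -4 + 4*n²)
G(r) = -r/4
1/(T(173, -123) + G(-192)) = 1/((-4 + 4*173²) - ¼*(-192)) = 1/((-4 + 4*29929) + 48) = 1/((-4 + 119716) + 48) = 1/(119712 + 48) = 1/119760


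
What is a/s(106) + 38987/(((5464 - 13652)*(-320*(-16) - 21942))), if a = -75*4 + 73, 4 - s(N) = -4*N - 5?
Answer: -2403828177/4587752776 ≈ -0.52397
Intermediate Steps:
s(N) = 9 + 4*N (s(N) = 4 - (-4*N - 5) = 4 - (-5 - 4*N) = 4 + (5 + 4*N) = 9 + 4*N)
a = -227 (a = -300 + 73 = -227)
a/s(106) + 38987/(((5464 - 13652)*(-320*(-16) - 21942))) = -227/(9 + 4*106) + 38987/(((5464 - 13652)*(-320*(-16) - 21942))) = -227/(9 + 424) + 38987/((-8188*(5120 - 21942))) = -227/433 + 38987/((-8188*(-16822))) = -227*1/433 + 38987/137738536 = -227/433 + 38987*(1/137738536) = -227/433 + 2999/10595272 = -2403828177/4587752776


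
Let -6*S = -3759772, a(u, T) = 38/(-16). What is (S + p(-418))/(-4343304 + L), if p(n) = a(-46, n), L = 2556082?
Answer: -15039031/42893328 ≈ -0.35061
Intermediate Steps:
a(u, T) = -19/8 (a(u, T) = 38*(-1/16) = -19/8)
S = 1879886/3 (S = -⅙*(-3759772) = 1879886/3 ≈ 6.2663e+5)
p(n) = -19/8
(S + p(-418))/(-4343304 + L) = (1879886/3 - 19/8)/(-4343304 + 2556082) = (15039031/24)/(-1787222) = (15039031/24)*(-1/1787222) = -15039031/42893328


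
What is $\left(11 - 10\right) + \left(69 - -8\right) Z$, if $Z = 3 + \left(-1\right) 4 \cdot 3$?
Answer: $-692$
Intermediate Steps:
$Z = -9$ ($Z = 3 - 12 = -9$)
$\left(11 - 10\right) + \left(69 - -8\right) Z = \left(11 - 10\right) + \left(69 - -8\right) \left(-9\right) = 1 + \left(69 + 8\right) \left(-9\right) = 1 + 77 \left(-9\right) = 1 - 693 = -692$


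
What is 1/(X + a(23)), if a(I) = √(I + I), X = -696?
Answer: -348/242185 - √46/484370 ≈ -0.0014509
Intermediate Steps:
a(I) = √2*√I (a(I) = √(2*I) = √2*√I)
1/(X + a(23)) = 1/(-696 + √2*√23) = 1/(-696 + √46)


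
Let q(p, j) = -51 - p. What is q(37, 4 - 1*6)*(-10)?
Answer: 880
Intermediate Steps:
q(37, 4 - 1*6)*(-10) = (-51 - 1*37)*(-10) = (-51 - 37)*(-10) = -88*(-10) = 880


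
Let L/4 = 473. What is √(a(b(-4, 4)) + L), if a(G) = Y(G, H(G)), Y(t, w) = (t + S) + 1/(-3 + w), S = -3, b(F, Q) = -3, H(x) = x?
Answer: √67890/6 ≈ 43.426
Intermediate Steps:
L = 1892 (L = 4*473 = 1892)
Y(t, w) = -3 + t + 1/(-3 + w) (Y(t, w) = (t - 3) + 1/(-3 + w) = (-3 + t) + 1/(-3 + w) = -3 + t + 1/(-3 + w))
a(G) = (10 + G² - 6*G)/(-3 + G) (a(G) = (10 - 3*G - 3*G + G*G)/(-3 + G) = (10 - 3*G - 3*G + G²)/(-3 + G) = (10 + G² - 6*G)/(-3 + G))
√(a(b(-4, 4)) + L) = √((10 + (-3)² - 6*(-3))/(-3 - 3) + 1892) = √((10 + 9 + 18)/(-6) + 1892) = √(-⅙*37 + 1892) = √(-37/6 + 1892) = √(11315/6) = √67890/6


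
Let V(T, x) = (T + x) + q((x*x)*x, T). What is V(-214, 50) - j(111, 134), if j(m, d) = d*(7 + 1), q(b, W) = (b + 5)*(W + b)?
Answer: 15598872694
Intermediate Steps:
q(b, W) = (5 + b)*(W + b)
j(m, d) = 8*d (j(m, d) = d*8 = 8*d)
V(T, x) = x + x**6 + 5*x**3 + 6*T + T*x**3 (V(T, x) = (T + x) + (((x*x)*x)**2 + 5*T + 5*((x*x)*x) + T*((x*x)*x)) = (T + x) + ((x**2*x)**2 + 5*T + 5*(x**2*x) + T*(x**2*x)) = (T + x) + ((x**3)**2 + 5*T + 5*x**3 + T*x**3) = (T + x) + (x**6 + 5*T + 5*x**3 + T*x**3) = x + x**6 + 5*x**3 + 6*T + T*x**3)
V(-214, 50) - j(111, 134) = (50 + 50**6 + 5*50**3 + 6*(-214) - 214*50**3) - 8*134 = (50 + 15625000000 + 5*125000 - 1284 - 214*125000) - 1*1072 = (50 + 15625000000 + 625000 - 1284 - 26750000) - 1072 = 15598873766 - 1072 = 15598872694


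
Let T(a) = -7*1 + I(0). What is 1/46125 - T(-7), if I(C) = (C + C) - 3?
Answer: 461251/46125 ≈ 10.000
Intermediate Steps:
I(C) = -3 + 2*C (I(C) = 2*C - 3 = -3 + 2*C)
T(a) = -10 (T(a) = -7*1 + (-3 + 2*0) = -7 + (-3 + 0) = -7 - 3 = -10)
1/46125 - T(-7) = 1/46125 - 1*(-10) = 1/46125 + 10 = 461251/46125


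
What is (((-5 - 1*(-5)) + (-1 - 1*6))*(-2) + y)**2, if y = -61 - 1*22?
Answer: 4761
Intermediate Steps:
y = -83 (y = -61 - 22 = -83)
(((-5 - 1*(-5)) + (-1 - 1*6))*(-2) + y)**2 = (((-5 - 1*(-5)) + (-1 - 1*6))*(-2) - 83)**2 = (((-5 + 5) + (-1 - 6))*(-2) - 83)**2 = ((0 - 7)*(-2) - 83)**2 = (-7*(-2) - 83)**2 = (14 - 83)**2 = (-69)**2 = 4761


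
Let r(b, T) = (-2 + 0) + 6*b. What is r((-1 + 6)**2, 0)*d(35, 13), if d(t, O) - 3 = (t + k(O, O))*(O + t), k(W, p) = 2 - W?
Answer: 170940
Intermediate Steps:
d(t, O) = 3 + (O + t)*(2 + t - O) (d(t, O) = 3 + (t + (2 - O))*(O + t) = 3 + (2 + t - O)*(O + t) = 3 + (O + t)*(2 + t - O))
r(b, T) = -2 + 6*b
r((-1 + 6)**2, 0)*d(35, 13) = (-2 + 6*(-1 + 6)**2)*(3 + 35**2 - 1*13**2 + 2*13 + 2*35) = (-2 + 6*5**2)*(3 + 1225 - 1*169 + 26 + 70) = (-2 + 6*25)*(3 + 1225 - 169 + 26 + 70) = (-2 + 150)*1155 = 148*1155 = 170940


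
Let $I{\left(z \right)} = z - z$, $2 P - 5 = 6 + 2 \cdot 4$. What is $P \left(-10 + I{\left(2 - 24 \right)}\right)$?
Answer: $-95$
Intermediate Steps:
$P = \frac{19}{2}$ ($P = \frac{5}{2} + \frac{6 + 2 \cdot 4}{2} = \frac{5}{2} + \frac{6 + 8}{2} = \frac{5}{2} + \frac{1}{2} \cdot 14 = \frac{5}{2} + 7 = \frac{19}{2} \approx 9.5$)
$I{\left(z \right)} = 0$
$P \left(-10 + I{\left(2 - 24 \right)}\right) = \frac{19 \left(-10 + 0\right)}{2} = \frac{19}{2} \left(-10\right) = -95$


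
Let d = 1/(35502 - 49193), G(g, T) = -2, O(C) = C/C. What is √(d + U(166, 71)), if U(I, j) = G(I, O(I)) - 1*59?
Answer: 4*I*√714629127/13691 ≈ 7.8103*I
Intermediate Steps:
O(C) = 1
U(I, j) = -61 (U(I, j) = -2 - 1*59 = -2 - 59 = -61)
d = -1/13691 (d = 1/(-13691) = -1/13691 ≈ -7.3041e-5)
√(d + U(166, 71)) = √(-1/13691 - 61) = √(-835152/13691) = 4*I*√714629127/13691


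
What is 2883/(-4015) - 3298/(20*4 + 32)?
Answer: -6782183/224840 ≈ -30.164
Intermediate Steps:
2883/(-4015) - 3298/(20*4 + 32) = 2883*(-1/4015) - 3298/(80 + 32) = -2883/4015 - 3298/112 = -2883/4015 - 3298*1/112 = -2883/4015 - 1649/56 = -6782183/224840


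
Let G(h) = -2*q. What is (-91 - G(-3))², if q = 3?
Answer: 7225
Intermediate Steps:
G(h) = -6 (G(h) = -2*3 = -6)
(-91 - G(-3))² = (-91 - 1*(-6))² = (-91 + 6)² = (-85)² = 7225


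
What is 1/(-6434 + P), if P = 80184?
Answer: 1/73750 ≈ 1.3559e-5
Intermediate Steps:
1/(-6434 + P) = 1/(-6434 + 80184) = 1/73750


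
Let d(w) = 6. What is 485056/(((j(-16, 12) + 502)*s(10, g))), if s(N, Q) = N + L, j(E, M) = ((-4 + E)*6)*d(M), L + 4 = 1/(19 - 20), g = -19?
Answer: -242528/545 ≈ -445.01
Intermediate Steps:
L = -5 (L = -4 + 1/(19 - 20) = -4 + 1/(-1) = -4 - 1 = -5)
j(E, M) = -144 + 36*E (j(E, M) = ((-4 + E)*6)*6 = (-24 + 6*E)*6 = -144 + 36*E)
s(N, Q) = -5 + N (s(N, Q) = N - 5 = -5 + N)
485056/(((j(-16, 12) + 502)*s(10, g))) = 485056/((((-144 + 36*(-16)) + 502)*(-5 + 10))) = 485056/((((-144 - 576) + 502)*5)) = 485056/(((-720 + 502)*5)) = 485056/((-218*5)) = 485056/(-1090) = 485056*(-1/1090) = -242528/545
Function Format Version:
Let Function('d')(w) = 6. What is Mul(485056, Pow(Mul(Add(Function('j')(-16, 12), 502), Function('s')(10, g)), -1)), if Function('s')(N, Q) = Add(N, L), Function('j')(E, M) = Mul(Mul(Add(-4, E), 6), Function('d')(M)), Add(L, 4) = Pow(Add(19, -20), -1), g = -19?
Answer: Rational(-242528, 545) ≈ -445.01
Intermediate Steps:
L = -5 (L = Add(-4, Pow(Add(19, -20), -1)) = Add(-4, Pow(-1, -1)) = Add(-4, -1) = -5)
Function('j')(E, M) = Add(-144, Mul(36, E)) (Function('j')(E, M) = Mul(Mul(Add(-4, E), 6), 6) = Mul(Add(-24, Mul(6, E)), 6) = Add(-144, Mul(36, E)))
Function('s')(N, Q) = Add(-5, N) (Function('s')(N, Q) = Add(N, -5) = Add(-5, N))
Mul(485056, Pow(Mul(Add(Function('j')(-16, 12), 502), Function('s')(10, g)), -1)) = Mul(485056, Pow(Mul(Add(Add(-144, Mul(36, -16)), 502), Add(-5, 10)), -1)) = Mul(485056, Pow(Mul(Add(Add(-144, -576), 502), 5), -1)) = Mul(485056, Pow(Mul(Add(-720, 502), 5), -1)) = Mul(485056, Pow(Mul(-218, 5), -1)) = Mul(485056, Pow(-1090, -1)) = Mul(485056, Rational(-1, 1090)) = Rational(-242528, 545)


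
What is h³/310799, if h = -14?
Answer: -2744/310799 ≈ -0.0088289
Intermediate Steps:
h³/310799 = (-14)³/310799 = -2744*1/310799 = -2744/310799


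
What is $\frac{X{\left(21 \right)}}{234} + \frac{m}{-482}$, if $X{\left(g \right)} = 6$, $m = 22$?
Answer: $- \frac{188}{9399} \approx -0.020002$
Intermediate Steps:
$\frac{X{\left(21 \right)}}{234} + \frac{m}{-482} = \frac{6}{234} + \frac{22}{-482} = 6 \cdot \frac{1}{234} + 22 \left(- \frac{1}{482}\right) = \frac{1}{39} - \frac{11}{241} = - \frac{188}{9399}$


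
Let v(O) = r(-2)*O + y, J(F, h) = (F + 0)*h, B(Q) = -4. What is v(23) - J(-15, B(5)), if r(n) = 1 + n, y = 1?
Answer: -82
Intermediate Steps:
J(F, h) = F*h
v(O) = 1 - O (v(O) = (1 - 2)*O + 1 = -O + 1 = 1 - O)
v(23) - J(-15, B(5)) = (1 - 1*23) - (-15)*(-4) = (1 - 23) - 1*60 = -22 - 60 = -82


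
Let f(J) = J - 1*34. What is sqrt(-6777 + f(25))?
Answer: 3*I*sqrt(754) ≈ 82.377*I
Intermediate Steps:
f(J) = -34 + J (f(J) = J - 34 = -34 + J)
sqrt(-6777 + f(25)) = sqrt(-6777 + (-34 + 25)) = sqrt(-6777 - 9) = sqrt(-6786) = 3*I*sqrt(754)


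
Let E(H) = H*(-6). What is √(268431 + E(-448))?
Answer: √271119 ≈ 520.69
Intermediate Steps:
E(H) = -6*H
√(268431 + E(-448)) = √(268431 - 6*(-448)) = √(268431 + 2688) = √271119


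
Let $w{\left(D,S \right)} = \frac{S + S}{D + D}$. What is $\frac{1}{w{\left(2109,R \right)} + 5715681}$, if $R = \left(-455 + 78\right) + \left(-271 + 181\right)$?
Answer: $\frac{2109}{12054370762} \approx 1.7496 \cdot 10^{-7}$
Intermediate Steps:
$R = -467$ ($R = -377 - 90 = -467$)
$w{\left(D,S \right)} = \frac{S}{D}$ ($w{\left(D,S \right)} = \frac{2 S}{2 D} = 2 S \frac{1}{2 D} = \frac{S}{D}$)
$\frac{1}{w{\left(2109,R \right)} + 5715681} = \frac{1}{- \frac{467}{2109} + 5715681} = \frac{1}{\frac{12054370762}{2109}} = \frac{2109}{12054370762}$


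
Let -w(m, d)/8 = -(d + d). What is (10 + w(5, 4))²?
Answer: 5476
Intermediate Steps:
w(m, d) = 16*d (w(m, d) = -(-8)*(d + d) = -(-8)*2*d = -(-16)*d = 16*d)
(10 + w(5, 4))² = (10 + 16*4)² = (10 + 64)² = 74² = 5476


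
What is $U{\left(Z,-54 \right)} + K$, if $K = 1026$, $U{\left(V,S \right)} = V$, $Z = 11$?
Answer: $1037$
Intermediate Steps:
$U{\left(Z,-54 \right)} + K = 11 + 1026 = 1037$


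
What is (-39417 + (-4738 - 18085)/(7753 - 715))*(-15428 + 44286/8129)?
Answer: 1581026853272477/2600541 ≈ 6.0796e+8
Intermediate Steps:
(-39417 + (-4738 - 18085)/(7753 - 715))*(-15428 + 44286/8129) = (-39417 - 22823/7038)*(-15428 + 44286*(1/8129)) = (-39417 - 22823*1/7038)*(-15428 + 4026/739) = (-39417 - 22823/7038)*(-11397266/739) = -277439669/7038*(-11397266/739) = 1581026853272477/2600541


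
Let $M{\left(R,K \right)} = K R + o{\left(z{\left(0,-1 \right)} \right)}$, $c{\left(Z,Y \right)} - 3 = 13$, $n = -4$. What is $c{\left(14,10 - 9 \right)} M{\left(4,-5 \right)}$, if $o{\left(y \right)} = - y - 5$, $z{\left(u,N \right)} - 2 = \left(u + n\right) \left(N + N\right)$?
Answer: $-560$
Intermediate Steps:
$z{\left(u,N \right)} = 2 + 2 N \left(-4 + u\right)$ ($z{\left(u,N \right)} = 2 + \left(u - 4\right) \left(N + N\right) = 2 + \left(-4 + u\right) 2 N = 2 + 2 N \left(-4 + u\right)$)
$o{\left(y \right)} = -5 - y$
$c{\left(Z,Y \right)} = 16$ ($c{\left(Z,Y \right)} = 3 + 13 = 16$)
$M{\left(R,K \right)} = -15 + K R$ ($M{\left(R,K \right)} = K R - \left(7 + 8 + 2 \left(-1\right) 0\right) = K R - 15 = -15 + K R$)
$c{\left(14,10 - 9 \right)} M{\left(4,-5 \right)} = 16 \left(-15 - 20\right) = 16 \left(-35\right) = -560$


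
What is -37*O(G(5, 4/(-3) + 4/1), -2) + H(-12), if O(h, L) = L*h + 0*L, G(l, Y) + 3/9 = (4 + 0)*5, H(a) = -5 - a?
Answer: 4387/3 ≈ 1462.3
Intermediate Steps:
G(l, Y) = 59/3 (G(l, Y) = -1/3 + (4 + 0)*5 = -1/3 + 4*5 = -1/3 + 20 = 59/3)
O(h, L) = L*h (O(h, L) = L*h + 0 = L*h)
-37*O(G(5, 4/(-3) + 4/1), -2) + H(-12) = -(-74)*59/3 + (-5 - 1*(-12)) = -37*(-118/3) + (-5 + 12) = 4366/3 + 7 = 4387/3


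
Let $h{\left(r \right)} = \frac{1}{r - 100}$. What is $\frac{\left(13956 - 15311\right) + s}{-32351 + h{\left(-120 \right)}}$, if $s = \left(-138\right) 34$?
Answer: $\frac{1330340}{7117221} \approx 0.18692$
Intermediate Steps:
$h{\left(r \right)} = \frac{1}{-100 + r}$
$s = -4692$
$\frac{\left(13956 - 15311\right) + s}{-32351 + h{\left(-120 \right)}} = \frac{\left(13956 - 15311\right) - 4692}{-32351 + \frac{1}{-100 - 120}} = \frac{\left(13956 - 15311\right) - 4692}{-32351 + \frac{1}{-220}} = \frac{-1355 - 4692}{-32351 - \frac{1}{220}} = - \frac{6047}{- \frac{7117221}{220}} = \left(-6047\right) \left(- \frac{220}{7117221}\right) = \frac{1330340}{7117221}$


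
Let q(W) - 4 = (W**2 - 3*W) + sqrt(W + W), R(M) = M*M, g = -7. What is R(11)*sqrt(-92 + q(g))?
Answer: 121*sqrt(-18 + I*sqrt(14)) ≈ 53.073 + 516.1*I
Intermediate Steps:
R(M) = M**2
q(W) = 4 + W**2 - 3*W + sqrt(2)*sqrt(W) (q(W) = 4 + ((W**2 - 3*W) + sqrt(W + W)) = 4 + ((W**2 - 3*W) + sqrt(2*W)) = 4 + ((W**2 - 3*W) + sqrt(2)*sqrt(W)) = 4 + (W**2 - 3*W + sqrt(2)*sqrt(W)) = 4 + W**2 - 3*W + sqrt(2)*sqrt(W))
R(11)*sqrt(-92 + q(g)) = 11**2*sqrt(-92 + (4 + (-7)**2 - 3*(-7) + sqrt(2)*sqrt(-7))) = 121*sqrt(-92 + (4 + 49 + 21 + sqrt(2)*(I*sqrt(7)))) = 121*sqrt(-92 + (4 + 49 + 21 + I*sqrt(14))) = 121*sqrt(-92 + (74 + I*sqrt(14))) = 121*sqrt(-18 + I*sqrt(14))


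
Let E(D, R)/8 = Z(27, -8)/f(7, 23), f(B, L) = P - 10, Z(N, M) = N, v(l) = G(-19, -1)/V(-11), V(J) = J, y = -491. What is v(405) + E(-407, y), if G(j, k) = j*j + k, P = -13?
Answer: -10656/253 ≈ -42.119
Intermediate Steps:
G(j, k) = k + j**2 (G(j, k) = j**2 + k = k + j**2)
v(l) = -360/11 (v(l) = (-1 + (-19)**2)/(-11) = (-1 + 361)*(-1/11) = 360*(-1/11) = -360/11)
f(B, L) = -23 (f(B, L) = -13 - 10 = -23)
E(D, R) = -216/23 (E(D, R) = 8*(27/(-23)) = 8*(27*(-1/23)) = 8*(-27/23) = -216/23)
v(405) + E(-407, y) = -360/11 - 216/23 = -10656/253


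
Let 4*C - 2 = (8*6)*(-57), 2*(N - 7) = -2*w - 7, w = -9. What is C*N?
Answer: -34175/4 ≈ -8543.8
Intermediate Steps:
N = 25/2 (N = 7 + (-2*(-9) - 7)/2 = 7 + (18 - 7)/2 = 7 + (½)*11 = 7 + 11/2 = 25/2 ≈ 12.500)
C = -1367/2 (C = ½ + ((8*6)*(-57))/4 = ½ + (48*(-57))/4 = ½ + (¼)*(-2736) = ½ - 684 = -1367/2 ≈ -683.50)
C*N = -1367/2*25/2 = -34175/4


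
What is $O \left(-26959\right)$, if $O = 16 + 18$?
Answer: $-916606$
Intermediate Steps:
$O = 34$
$O \left(-26959\right) = 34 \left(-26959\right) = -916606$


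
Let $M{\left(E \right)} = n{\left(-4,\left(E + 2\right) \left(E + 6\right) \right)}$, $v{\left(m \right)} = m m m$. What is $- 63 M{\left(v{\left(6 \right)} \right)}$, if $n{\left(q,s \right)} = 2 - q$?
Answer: $-378$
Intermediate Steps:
$v{\left(m \right)} = m^{3}$ ($v{\left(m \right)} = m^{2} m = m^{3}$)
$M{\left(E \right)} = 6$ ($M{\left(E \right)} = 2 - -4 = 2 + 4 = 6$)
$- 63 M{\left(v{\left(6 \right)} \right)} = \left(-63\right) 6 = -378$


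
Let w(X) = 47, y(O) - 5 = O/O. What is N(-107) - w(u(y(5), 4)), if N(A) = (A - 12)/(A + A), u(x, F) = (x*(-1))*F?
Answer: -9939/214 ≈ -46.444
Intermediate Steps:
y(O) = 6 (y(O) = 5 + O/O = 5 + 1 = 6)
u(x, F) = -F*x (u(x, F) = (-x)*F = -F*x)
N(A) = (-12 + A)/(2*A) (N(A) = (-12 + A)/((2*A)) = (-12 + A)*(1/(2*A)) = (-12 + A)/(2*A))
N(-107) - w(u(y(5), 4)) = (½)*(-12 - 107)/(-107) - 1*47 = (½)*(-1/107)*(-119) - 47 = 119/214 - 47 = -9939/214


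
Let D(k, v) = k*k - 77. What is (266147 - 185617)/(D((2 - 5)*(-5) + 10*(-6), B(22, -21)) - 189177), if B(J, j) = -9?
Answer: -80530/187229 ≈ -0.43011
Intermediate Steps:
D(k, v) = -77 + k² (D(k, v) = k² - 77 = -77 + k²)
(266147 - 185617)/(D((2 - 5)*(-5) + 10*(-6), B(22, -21)) - 189177) = (266147 - 185617)/((-77 + ((2 - 5)*(-5) + 10*(-6))²) - 189177) = 80530/((-77 + (-3*(-5) - 60)²) - 189177) = 80530/((-77 + (15 - 60)²) - 189177) = 80530/((-77 + (-45)²) - 189177) = 80530/((-77 + 2025) - 189177) = 80530/(1948 - 189177) = 80530/(-187229) = 80530*(-1/187229) = -80530/187229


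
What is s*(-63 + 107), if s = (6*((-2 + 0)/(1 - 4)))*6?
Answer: 1056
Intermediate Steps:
s = 24 (s = (6*(-2/(-3)))*6 = (6*(-2*(-⅓)))*6 = (6*(⅔))*6 = 4*6 = 24)
s*(-63 + 107) = 24*(-63 + 107) = 24*44 = 1056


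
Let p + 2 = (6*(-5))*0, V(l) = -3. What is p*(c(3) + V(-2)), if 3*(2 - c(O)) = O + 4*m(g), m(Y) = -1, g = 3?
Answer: 4/3 ≈ 1.3333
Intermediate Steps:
p = -2 (p = -2 + (6*(-5))*0 = -2 - 30*0 = -2 + 0 = -2)
c(O) = 10/3 - O/3 (c(O) = 2 - (O + 4*(-1))/3 = 2 - (O - 4)/3 = 2 - (-4 + O)/3 = 2 + (4/3 - O/3) = 10/3 - O/3)
p*(c(3) + V(-2)) = -2*((10/3 - ⅓*3) - 3) = -2*((10/3 - 1) - 3) = -2*(7/3 - 3) = -2*(-⅔) = 4/3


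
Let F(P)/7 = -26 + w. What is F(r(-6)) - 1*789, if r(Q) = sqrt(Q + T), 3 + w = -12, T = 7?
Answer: -1076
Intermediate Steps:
w = -15 (w = -3 - 12 = -15)
r(Q) = sqrt(7 + Q) (r(Q) = sqrt(Q + 7) = sqrt(7 + Q))
F(P) = -287 (F(P) = 7*(-26 - 15) = 7*(-41) = -287)
F(r(-6)) - 1*789 = -287 - 1*789 = -287 - 789 = -1076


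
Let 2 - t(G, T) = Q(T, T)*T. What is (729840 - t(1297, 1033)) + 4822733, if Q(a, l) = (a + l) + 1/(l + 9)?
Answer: 8009593491/1042 ≈ 7.6868e+6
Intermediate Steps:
Q(a, l) = a + l + 1/(9 + l) (Q(a, l) = (a + l) + 1/(9 + l) = a + l + 1/(9 + l))
t(G, T) = 2 - T*(1 + 2*T² + 18*T)/(9 + T) (t(G, T) = 2 - (1 + T² + 9*T + 9*T + T*T)/(9 + T)*T = 2 - (1 + T² + 9*T + 9*T + T²)/(9 + T)*T = 2 - (1 + 2*T² + 18*T)/(9 + T)*T = 2 - T*(1 + 2*T² + 18*T)/(9 + T))
(729840 - t(1297, 1033)) + 4822733 = (729840 - (18 + 1033 - 18*1033² - 2*1033³)/(9 + 1033)) + 4822733 = (729840 - (18 + 1033 - 18*1067089 - 2*1102302937)/1042) + 4822733 = (729840 - (18 + 1033 - 19207602 - 2204605874)/1042) + 4822733 = (729840 - (-2223812425)/1042) + 4822733 = (729840 - 1*(-2223812425/1042)) + 4822733 = (729840 + 2223812425/1042) + 4822733 = 2984305705/1042 + 4822733 = 8009593491/1042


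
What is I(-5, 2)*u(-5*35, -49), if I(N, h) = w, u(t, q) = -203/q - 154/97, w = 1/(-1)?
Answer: -1735/679 ≈ -2.5552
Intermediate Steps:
w = -1
u(t, q) = -154/97 - 203/q (u(t, q) = -203/q - 154*1/97 = -203/q - 154/97 = -154/97 - 203/q)
I(N, h) = -1
I(-5, 2)*u(-5*35, -49) = -(-154/97 - 203/(-49)) = -(-154/97 - 203*(-1/49)) = -(-154/97 + 29/7) = -1*1735/679 = -1735/679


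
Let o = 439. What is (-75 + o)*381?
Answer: 138684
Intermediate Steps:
(-75 + o)*381 = (-75 + 439)*381 = 364*381 = 138684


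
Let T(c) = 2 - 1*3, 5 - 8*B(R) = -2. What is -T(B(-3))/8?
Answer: 1/8 ≈ 0.12500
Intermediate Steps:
B(R) = 7/8 (B(R) = 5/8 - 1/8*(-2) = 5/8 + 1/4 = 7/8)
T(c) = -1 (T(c) = 2 - 3 = -1)
-T(B(-3))/8 = -(-1)/8 = -1*(-1/8) = 1/8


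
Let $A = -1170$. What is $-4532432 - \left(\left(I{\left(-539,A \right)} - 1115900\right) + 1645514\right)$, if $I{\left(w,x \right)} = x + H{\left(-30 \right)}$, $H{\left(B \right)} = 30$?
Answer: $-5060906$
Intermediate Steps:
$I{\left(w,x \right)} = 30 + x$ ($I{\left(w,x \right)} = x + 30 = 30 + x$)
$-4532432 - \left(\left(I{\left(-539,A \right)} - 1115900\right) + 1645514\right) = -4532432 - \left(\left(\left(30 - 1170\right) - 1115900\right) + 1645514\right) = -4532432 - \left(\left(-1140 - 1115900\right) + 1645514\right) = -4532432 - \left(-1117040 + 1645514\right) = -4532432 - 528474 = -5060906$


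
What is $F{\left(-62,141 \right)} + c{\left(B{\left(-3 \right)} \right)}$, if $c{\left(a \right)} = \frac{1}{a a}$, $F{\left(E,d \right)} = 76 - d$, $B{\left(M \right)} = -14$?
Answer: $- \frac{12739}{196} \approx -64.995$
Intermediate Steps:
$c{\left(a \right)} = \frac{1}{a^{2}}$
$F{\left(-62,141 \right)} + c{\left(B{\left(-3 \right)} \right)} = \left(76 - 141\right) + \frac{1}{196} = -65 + \frac{1}{196} = - \frac{12739}{196}$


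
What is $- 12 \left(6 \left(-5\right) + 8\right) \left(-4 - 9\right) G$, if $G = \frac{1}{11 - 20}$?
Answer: $\frac{1144}{3} \approx 381.33$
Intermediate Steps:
$G = - \frac{1}{9}$ ($G = \frac{1}{-9} = - \frac{1}{9} \approx -0.11111$)
$- 12 \left(6 \left(-5\right) + 8\right) \left(-4 - 9\right) G = - 12 \left(6 \left(-5\right) + 8\right) \left(-4 - 9\right) \left(- \frac{1}{9}\right) = - 12 \left(-30 + 8\right) \left(-13\right) \left(- \frac{1}{9}\right) = - 12 \left(\left(-22\right) \left(-13\right)\right) \left(- \frac{1}{9}\right) = \left(-12\right) 286 \left(- \frac{1}{9}\right) = \left(-3432\right) \left(- \frac{1}{9}\right) = \frac{1144}{3}$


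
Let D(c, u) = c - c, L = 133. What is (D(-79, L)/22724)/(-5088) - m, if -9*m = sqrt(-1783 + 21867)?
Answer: 2*sqrt(5021)/9 ≈ 15.746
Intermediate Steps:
D(c, u) = 0
m = -2*sqrt(5021)/9 (m = -sqrt(-1783 + 21867)/9 = -2*sqrt(5021)/9 ≈ -15.746)
(D(-79, L)/22724)/(-5088) - m = (0/22724)/(-5088) - (-2)*sqrt(5021)/9 = (0*(1/22724))*(-1/5088) + 2*sqrt(5021)/9 = 0*(-1/5088) + 2*sqrt(5021)/9 = 0 + 2*sqrt(5021)/9 = 2*sqrt(5021)/9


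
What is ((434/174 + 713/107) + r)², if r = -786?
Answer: 52296385677376/86657481 ≈ 6.0348e+5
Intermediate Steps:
((434/174 + 713/107) + r)² = ((434/174 + 713/107) - 786)² = ((434*(1/174) + 713*(1/107)) - 786)² = ((217/87 + 713/107) - 786)² = (85250/9309 - 786)² = (-7231624/9309)² = 52296385677376/86657481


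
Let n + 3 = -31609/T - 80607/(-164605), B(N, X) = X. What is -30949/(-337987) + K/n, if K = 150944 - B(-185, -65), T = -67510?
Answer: -113434044435792898807/1533965669177149 ≈ -73948.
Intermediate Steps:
n = -4538534527/2222496710 (n = -3 + (-31609/(-67510) - 80607/(-164605)) = -3 + (-31609*(-1/67510) - 80607*(-1/164605)) = -3 + (31609/67510 + 80607/164605) = -3 + 2128955603/2222496710 = -4538534527/2222496710 ≈ -2.0421)
K = 151009 (K = 150944 - 1*(-65) = 150944 + 65 = 151009)
-30949/(-337987) + K/n = -30949/(-337987) + 151009/(-4538534527/2222496710) = -30949*(-1/337987) + 151009*(-2222496710/4538534527) = 30949/337987 - 335617005680390/4538534527 = -113434044435792898807/1533965669177149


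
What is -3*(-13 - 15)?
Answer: 84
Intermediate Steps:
-3*(-13 - 15) = -3*(-28) = 84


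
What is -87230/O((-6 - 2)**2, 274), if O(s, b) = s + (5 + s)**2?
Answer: -17446/965 ≈ -18.079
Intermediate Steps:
-87230/O((-6 - 2)**2, 274) = -87230/((-6 - 2)**2 + (5 + (-6 - 2)**2)**2) = -87230/((-8)**2 + (5 + (-8)**2)**2) = -87230/(64 + (5 + 64)**2) = -87230/(64 + 69**2) = -87230/(64 + 4761) = -87230/4825 = -87230*1/4825 = -17446/965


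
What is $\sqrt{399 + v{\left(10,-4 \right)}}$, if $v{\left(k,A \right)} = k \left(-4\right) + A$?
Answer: $\sqrt{355} \approx 18.841$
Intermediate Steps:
$v{\left(k,A \right)} = A - 4 k$ ($v{\left(k,A \right)} = - 4 k + A = A - 4 k$)
$\sqrt{399 + v{\left(10,-4 \right)}} = \sqrt{399 - 44} = \sqrt{355}$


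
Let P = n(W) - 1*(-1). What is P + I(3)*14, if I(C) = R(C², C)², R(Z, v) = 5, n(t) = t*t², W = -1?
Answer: 350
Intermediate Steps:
n(t) = t³
I(C) = 25 (I(C) = 5² = 25)
P = 0 (P = (-1)³ - 1*(-1) = -1 + 1 = 0)
P + I(3)*14 = 0 + 25*14 = 0 + 350 = 350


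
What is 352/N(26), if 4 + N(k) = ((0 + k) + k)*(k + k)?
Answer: 88/675 ≈ 0.13037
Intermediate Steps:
N(k) = -4 + 4*k**2 (N(k) = -4 + ((0 + k) + k)*(k + k) = -4 + (k + k)*(2*k) = -4 + (2*k)*(2*k) = -4 + 4*k**2)
352/N(26) = 352/(-4 + 4*26**2) = 352/(-4 + 4*676) = 352/(-4 + 2704) = 352/2700 = 352*(1/2700) = 88/675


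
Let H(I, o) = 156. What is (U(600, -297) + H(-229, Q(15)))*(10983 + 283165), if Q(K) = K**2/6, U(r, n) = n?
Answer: -41474868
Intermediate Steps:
Q(K) = K**2/6
(U(600, -297) + H(-229, Q(15)))*(10983 + 283165) = (-297 + 156)*(10983 + 283165) = -141*294148 = -41474868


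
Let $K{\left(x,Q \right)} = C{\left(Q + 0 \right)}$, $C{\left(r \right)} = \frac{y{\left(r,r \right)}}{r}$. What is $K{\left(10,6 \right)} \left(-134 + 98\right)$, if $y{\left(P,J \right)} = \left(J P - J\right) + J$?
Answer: $-216$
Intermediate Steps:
$y{\left(P,J \right)} = J P$ ($y{\left(P,J \right)} = \left(- J + J P\right) + J = J P$)
$C{\left(r \right)} = r$ ($C{\left(r \right)} = \frac{r r}{r} = \frac{r^{2}}{r} = r$)
$K{\left(x,Q \right)} = Q$ ($K{\left(x,Q \right)} = Q + 0 = Q$)
$K{\left(10,6 \right)} \left(-134 + 98\right) = 6 \left(-134 + 98\right) = 6 \left(-36\right) = -216$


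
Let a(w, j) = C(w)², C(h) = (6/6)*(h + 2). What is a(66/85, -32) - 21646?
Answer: -156336654/7225 ≈ -21638.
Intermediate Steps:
C(h) = 2 + h (C(h) = (6*(⅙))*(2 + h) = 1*(2 + h) = 2 + h)
a(w, j) = (2 + w)²
a(66/85, -32) - 21646 = (2 + 66/85)² - 21646 = (236/85)² - 21646 = 55696/7225 - 21646 = -156336654/7225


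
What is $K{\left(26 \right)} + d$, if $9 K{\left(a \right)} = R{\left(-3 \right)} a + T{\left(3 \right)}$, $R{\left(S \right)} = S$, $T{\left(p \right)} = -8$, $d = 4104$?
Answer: $\frac{36850}{9} \approx 4094.4$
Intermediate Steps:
$K{\left(a \right)} = - \frac{8}{9} - \frac{a}{3}$ ($K{\left(a \right)} = \frac{- 3 a - 8}{9} = \frac{-8 - 3 a}{9} = - \frac{8}{9} - \frac{a}{3}$)
$K{\left(26 \right)} + d = \left(- \frac{8}{9} - \frac{26}{3}\right) + 4104 = - \frac{86}{9} + 4104 = \frac{36850}{9}$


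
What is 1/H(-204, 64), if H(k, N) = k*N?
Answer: -1/13056 ≈ -7.6593e-5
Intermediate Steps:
H(k, N) = N*k
1/H(-204, 64) = 1/(64*(-204)) = 1/(-13056) = -1/13056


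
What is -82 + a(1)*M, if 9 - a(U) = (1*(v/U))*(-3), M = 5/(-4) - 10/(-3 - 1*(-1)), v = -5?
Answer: -209/2 ≈ -104.50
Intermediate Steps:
M = 15/4 (M = 5*(-1/4) - 10/(-3 + 1) = -5/4 - 10/(-2) = -5/4 - 10*(-1/2) = -5/4 + 5 = 15/4 ≈ 3.7500)
a(U) = 9 - 15/U (a(U) = 9 - 1*(-5/U)*(-3) = 9 - (-5/U)*(-3) = 9 - 15/U)
-82 + a(1)*M = -82 + (9 - 15/1)*(15/4) = -82 + (9 - 15*1)*(15/4) = -82 + (9 - 15)*(15/4) = -82 - 6*15/4 = -82 - 45/2 = -209/2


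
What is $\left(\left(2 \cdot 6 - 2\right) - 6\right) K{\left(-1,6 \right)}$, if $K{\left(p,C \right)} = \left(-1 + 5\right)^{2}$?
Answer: $64$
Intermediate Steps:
$K{\left(p,C \right)} = 16$ ($K{\left(p,C \right)} = 4^{2} = 16$)
$\left(\left(2 \cdot 6 - 2\right) - 6\right) K{\left(-1,6 \right)} = \left(\left(2 \cdot 6 - 2\right) - 6\right) 16 = \left(\left(12 - 2\right) - 6\right) 16 = \left(10 - 6\right) 16 = 4 \cdot 16 = 64$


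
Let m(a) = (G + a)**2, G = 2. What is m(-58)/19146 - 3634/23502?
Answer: 114603/12499147 ≈ 0.0091689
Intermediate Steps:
m(a) = (2 + a)**2
m(-58)/19146 - 3634/23502 = (2 - 58)**2/19146 - 3634/23502 = (-56)**2*(1/19146) - 3634*1/23502 = 3136*(1/19146) - 1817/11751 = 1568/9573 - 1817/11751 = 114603/12499147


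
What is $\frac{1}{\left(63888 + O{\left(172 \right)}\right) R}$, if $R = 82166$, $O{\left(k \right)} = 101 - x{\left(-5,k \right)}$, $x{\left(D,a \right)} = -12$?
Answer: $\frac{1}{5258706166} \approx 1.9016 \cdot 10^{-10}$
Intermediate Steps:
$O{\left(k \right)} = 113$ ($O{\left(k \right)} = 101 - -12 = 101 + 12 = 113$)
$\frac{1}{\left(63888 + O{\left(172 \right)}\right) R} = \frac{1}{\left(63888 + 113\right) 82166} = \frac{1}{64001} \cdot \frac{1}{82166} = \frac{1}{5258706166}$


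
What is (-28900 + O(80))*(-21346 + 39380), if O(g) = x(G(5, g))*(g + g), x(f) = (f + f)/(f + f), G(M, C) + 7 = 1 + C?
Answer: -518297160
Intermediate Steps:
G(M, C) = -6 + C (G(M, C) = -7 + (1 + C) = -6 + C)
x(f) = 1 (x(f) = (2*f)/((2*f)) = (2*f)*(1/(2*f)) = 1)
O(g) = 2*g (O(g) = 1*(g + g) = 1*(2*g) = 2*g)
(-28900 + O(80))*(-21346 + 39380) = (-28900 + 2*80)*(-21346 + 39380) = (-28900 + 160)*18034 = -28740*18034 = -518297160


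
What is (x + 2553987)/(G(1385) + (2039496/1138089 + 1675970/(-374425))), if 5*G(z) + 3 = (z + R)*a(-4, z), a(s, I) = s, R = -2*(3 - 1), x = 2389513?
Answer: -140437905473592500/31479115493179 ≈ -4461.3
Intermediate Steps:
R = -4 (R = -2*2 = -4)
G(z) = 13/5 - 4*z/5 (G(z) = -⅗ + ((z - 4)*(-4))/5 = -⅗ + ((-4 + z)*(-4))/5 = -⅗ + (16 - 4*z)/5 = -⅗ + (16/5 - 4*z/5) = 13/5 - 4*z/5)
(x + 2553987)/(G(1385) + (2039496/1138089 + 1675970/(-374425))) = (2389513 + 2553987)/((13/5 - ⅘*1385) + (2039496/1138089 + 1675970/(-374425))) = 4943500/((13/5 - 1108) + (2039496*(1/1138089) + 1675970*(-1/374425))) = 4943500/(-5527/5 + (679832/379363 - 335194/74885)) = 4943500/(-5527/5 - 76250982102/28408598255) = 4943500/(-31479115493179/28408598255) = 4943500*(-28408598255/31479115493179) = -140437905473592500/31479115493179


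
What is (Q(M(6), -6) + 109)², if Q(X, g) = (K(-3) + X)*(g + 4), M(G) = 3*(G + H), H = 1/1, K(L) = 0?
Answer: 4489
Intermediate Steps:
H = 1
M(G) = 3 + 3*G (M(G) = 3*(G + 1) = 3*(1 + G) = 3 + 3*G)
Q(X, g) = X*(4 + g) (Q(X, g) = (0 + X)*(g + 4) = X*(4 + g))
(Q(M(6), -6) + 109)² = ((3 + 3*6)*(4 - 6) + 109)² = ((3 + 18)*(-2) + 109)² = (21*(-2) + 109)² = (-42 + 109)² = 67² = 4489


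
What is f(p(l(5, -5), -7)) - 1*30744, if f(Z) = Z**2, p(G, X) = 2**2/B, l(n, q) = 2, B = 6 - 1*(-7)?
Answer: -5195720/169 ≈ -30744.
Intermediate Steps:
B = 13 (B = 6 + 7 = 13)
p(G, X) = 4/13 (p(G, X) = 2**2/13 = 4*(1/13) = 4/13)
f(p(l(5, -5), -7)) - 1*30744 = (4/13)**2 - 1*30744 = 16/169 - 30744 = -5195720/169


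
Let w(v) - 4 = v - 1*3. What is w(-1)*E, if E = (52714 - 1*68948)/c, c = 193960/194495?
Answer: 0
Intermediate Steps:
c = 38792/38899 (c = 193960*(1/194495) = 38792/38899 ≈ 0.99725)
w(v) = 1 + v (w(v) = 4 + (v - 1*3) = 4 + (v - 3) = 4 + (-3 + v) = 1 + v)
E = -315743183/19396 (E = (52714 - 1*68948)/(38792/38899) = (52714 - 68948)*(38899/38792) = -16234*38899/38792 = -315743183/19396 ≈ -16279.)
w(-1)*E = (1 - 1)*(-315743183/19396) = 0*(-315743183/19396) = 0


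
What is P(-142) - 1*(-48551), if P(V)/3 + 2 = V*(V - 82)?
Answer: 143969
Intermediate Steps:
P(V) = -6 + 3*V*(-82 + V) (P(V) = -6 + 3*(V*(V - 82)) = -6 + 3*(V*(-82 + V)) = -6 + 3*V*(-82 + V))
P(-142) - 1*(-48551) = (-6 - 246*(-142) + 3*(-142)²) - 1*(-48551) = (-6 + 34932 + 3*20164) + 48551 = (-6 + 34932 + 60492) + 48551 = 95418 + 48551 = 143969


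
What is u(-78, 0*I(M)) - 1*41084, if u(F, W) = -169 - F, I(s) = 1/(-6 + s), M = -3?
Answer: -41175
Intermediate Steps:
u(-78, 0*I(M)) - 1*41084 = (-169 - 1*(-78)) - 1*41084 = (-169 + 78) - 41084 = -91 - 41084 = -41175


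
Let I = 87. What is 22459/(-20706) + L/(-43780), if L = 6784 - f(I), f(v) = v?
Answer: -560961551/453254340 ≈ -1.2376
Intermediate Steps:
L = 6697 (L = 6784 - 1*87 = 6784 - 87 = 6697)
22459/(-20706) + L/(-43780) = 22459/(-20706) + 6697/(-43780) = 22459*(-1/20706) + 6697*(-1/43780) = -22459/20706 - 6697/43780 = -560961551/453254340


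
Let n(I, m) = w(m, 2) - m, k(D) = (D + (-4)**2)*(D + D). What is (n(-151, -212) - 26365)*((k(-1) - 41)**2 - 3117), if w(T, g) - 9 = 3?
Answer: -50295284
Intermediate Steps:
w(T, g) = 12 (w(T, g) = 9 + 3 = 12)
k(D) = 2*D*(16 + D) (k(D) = (D + 16)*(2*D) = (16 + D)*(2*D) = 2*D*(16 + D))
n(I, m) = 12 - m
(n(-151, -212) - 26365)*((k(-1) - 41)**2 - 3117) = ((12 - 1*(-212)) - 26365)*((2*(-1)*(16 - 1) - 41)**2 - 3117) = ((12 + 212) - 26365)*((2*(-1)*15 - 41)**2 - 3117) = (224 - 26365)*((-30 - 41)**2 - 3117) = -26141*((-71)**2 - 3117) = -26141*(5041 - 3117) = -26141*1924 = -50295284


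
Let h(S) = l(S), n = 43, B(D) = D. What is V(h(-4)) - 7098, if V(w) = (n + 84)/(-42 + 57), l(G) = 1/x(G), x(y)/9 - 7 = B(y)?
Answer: -106343/15 ≈ -7089.5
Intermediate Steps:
x(y) = 63 + 9*y
l(G) = 1/(63 + 9*G)
h(S) = 1/(9*(7 + S))
V(w) = 127/15 (V(w) = (43 + 84)/(-42 + 57) = 127/15)
V(h(-4)) - 7098 = 127/15 - 7098 = -106343/15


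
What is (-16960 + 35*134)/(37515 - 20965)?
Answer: -1227/1655 ≈ -0.74139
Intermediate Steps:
(-16960 + 35*134)/(37515 - 20965) = (-16960 + 4690)/16550 = -12270*1/16550 = -1227/1655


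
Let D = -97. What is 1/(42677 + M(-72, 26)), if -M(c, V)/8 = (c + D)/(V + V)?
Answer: 1/42703 ≈ 2.3418e-5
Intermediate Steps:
M(c, V) = -4*(-97 + c)/V (M(c, V) = -8*(c - 97)/(V + V) = -8*(-97 + c)/(2*V) = -8*(-97 + c)*1/(2*V) = -4*(-97 + c)/V)
1/(42677 + M(-72, 26)) = 1/(42677 + 4*(97 - 1*(-72))/26) = 1/(42677 + 4*(1/26)*(97 + 72)) = 1/(42677 + 4*(1/26)*169) = 1/(42677 + 26) = 1/42703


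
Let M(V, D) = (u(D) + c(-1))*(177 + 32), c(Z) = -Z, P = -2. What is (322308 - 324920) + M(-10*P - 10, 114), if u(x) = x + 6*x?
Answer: 164379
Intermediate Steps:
u(x) = 7*x
M(V, D) = 209 + 1463*D (M(V, D) = (7*D - 1*(-1))*(177 + 32) = (7*D + 1)*209 = (1 + 7*D)*209 = 209 + 1463*D)
(322308 - 324920) + M(-10*P - 10, 114) = (322308 - 324920) + (209 + 1463*114) = -2612 + (209 + 166782) = -2612 + 166991 = 164379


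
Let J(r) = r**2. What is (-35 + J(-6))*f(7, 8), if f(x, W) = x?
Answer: 7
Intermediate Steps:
(-35 + J(-6))*f(7, 8) = (-35 + (-6)**2)*7 = (-35 + 36)*7 = 1*7 = 7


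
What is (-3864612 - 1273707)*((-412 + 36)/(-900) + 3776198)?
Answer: -1455248405837812/75 ≈ -1.9403e+13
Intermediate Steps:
(-3864612 - 1273707)*((-412 + 36)/(-900) + 3776198) = -5138319*(-376*(-1/900) + 3776198) = -5138319*(94/225 + 3776198) = -5138319*849644644/225 = -1455248405837812/75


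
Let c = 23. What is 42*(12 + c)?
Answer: 1470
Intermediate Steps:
42*(12 + c) = 42*(12 + 23) = 42*35 = 1470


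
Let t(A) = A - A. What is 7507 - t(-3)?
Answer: 7507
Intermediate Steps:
t(A) = 0
7507 - t(-3) = 7507 - 1*0 = 7507 + 0 = 7507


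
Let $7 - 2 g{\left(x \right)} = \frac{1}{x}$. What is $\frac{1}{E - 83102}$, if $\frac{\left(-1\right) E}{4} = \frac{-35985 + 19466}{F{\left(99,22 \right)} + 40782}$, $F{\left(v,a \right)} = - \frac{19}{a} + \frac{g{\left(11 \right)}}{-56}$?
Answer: $- \frac{12560571}{1043788219834} \approx -1.2034 \cdot 10^{-5}$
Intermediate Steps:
$g{\left(x \right)} = \frac{7}{2} - \frac{1}{2 x}$
$F{\left(v,a \right)} = - \frac{19}{308} - \frac{19}{a}$ ($F{\left(v,a \right)} = - \frac{19}{a} + \frac{\frac{1}{2} \cdot \frac{1}{11} \left(-1 + 7 \cdot 11\right)}{-56} = - \frac{19}{a} + \frac{1}{2} \cdot \frac{1}{11} \left(-1 + 77\right) \left(- \frac{1}{56}\right) = - \frac{19}{a} + \frac{1}{2} \cdot \frac{1}{11} \cdot 76 \left(- \frac{1}{56}\right) = - \frac{19}{a} + \frac{38}{11} \left(- \frac{1}{56}\right) = - \frac{19}{a} - \frac{19}{308} = - \frac{19}{308} - \frac{19}{a}$)
$E = \frac{20351408}{12560571}$ ($E = - 4 \frac{-35985 + 19466}{\left(- \frac{19}{308} - \frac{19}{22}\right) + 40782} = - 4 \left(- \frac{16519}{\left(- \frac{19}{308} - \frac{19}{22}\right) + 40782}\right) = - 4 \left(- \frac{16519}{- \frac{285}{308} + 40782}\right) = - 4 \left(- \frac{16519}{\frac{12560571}{308}}\right) = - 4 \left(\left(-16519\right) \frac{308}{12560571}\right) = \left(-4\right) \left(- \frac{5087852}{12560571}\right) = \frac{20351408}{12560571} \approx 1.6203$)
$\frac{1}{E - 83102} = \frac{1}{\frac{20351408}{12560571} - 83102} = \frac{1}{- \frac{1043788219834}{12560571}} = - \frac{12560571}{1043788219834}$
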